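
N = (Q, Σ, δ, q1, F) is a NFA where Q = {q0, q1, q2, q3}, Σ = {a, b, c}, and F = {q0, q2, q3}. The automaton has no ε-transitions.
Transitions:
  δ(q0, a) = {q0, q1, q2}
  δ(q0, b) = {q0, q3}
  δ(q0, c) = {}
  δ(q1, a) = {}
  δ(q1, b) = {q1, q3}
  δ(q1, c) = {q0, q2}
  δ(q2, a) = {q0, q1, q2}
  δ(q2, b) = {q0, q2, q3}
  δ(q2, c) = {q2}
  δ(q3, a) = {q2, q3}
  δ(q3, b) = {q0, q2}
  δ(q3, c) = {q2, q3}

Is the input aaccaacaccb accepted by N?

rejected

Start: {q1}
read a: {}
The reachable set is empty and stays empty for the remaining 10 symbols.
Reachable ∩ accepting = {} — empty.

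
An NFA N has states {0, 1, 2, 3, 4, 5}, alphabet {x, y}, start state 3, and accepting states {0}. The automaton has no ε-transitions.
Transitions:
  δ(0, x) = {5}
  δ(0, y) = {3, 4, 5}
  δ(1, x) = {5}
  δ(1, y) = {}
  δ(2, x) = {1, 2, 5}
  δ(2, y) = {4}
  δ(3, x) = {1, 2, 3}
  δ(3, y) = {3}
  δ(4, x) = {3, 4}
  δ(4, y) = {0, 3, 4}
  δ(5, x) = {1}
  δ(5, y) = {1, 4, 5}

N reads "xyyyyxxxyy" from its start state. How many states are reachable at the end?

5

Start: {3}
read x: {1, 2, 3}
read y: {3, 4}
read y: {0, 3, 4}
read y: {0, 3, 4, 5}
read y: {0, 1, 3, 4, 5}
read x: {1, 2, 3, 4, 5}
read x: {1, 2, 3, 4, 5}
read x: {1, 2, 3, 4, 5}
read y: {0, 1, 3, 4, 5}
read y: {0, 1, 3, 4, 5}
Final reachable set {0, 1, 3, 4, 5} has 5 states.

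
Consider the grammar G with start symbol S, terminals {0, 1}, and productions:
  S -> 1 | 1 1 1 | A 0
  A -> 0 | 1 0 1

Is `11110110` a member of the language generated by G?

no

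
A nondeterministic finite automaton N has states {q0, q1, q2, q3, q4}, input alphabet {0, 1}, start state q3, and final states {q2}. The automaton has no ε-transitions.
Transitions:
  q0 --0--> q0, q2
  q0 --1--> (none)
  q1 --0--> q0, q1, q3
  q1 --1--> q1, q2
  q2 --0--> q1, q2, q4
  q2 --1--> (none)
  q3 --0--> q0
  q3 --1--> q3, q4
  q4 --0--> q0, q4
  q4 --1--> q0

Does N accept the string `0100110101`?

rejected

Start: {q3}
read 0: {q0}
read 1: {}
The reachable set is empty and stays empty for the remaining 8 symbols.
Reachable ∩ accepting = {} — empty.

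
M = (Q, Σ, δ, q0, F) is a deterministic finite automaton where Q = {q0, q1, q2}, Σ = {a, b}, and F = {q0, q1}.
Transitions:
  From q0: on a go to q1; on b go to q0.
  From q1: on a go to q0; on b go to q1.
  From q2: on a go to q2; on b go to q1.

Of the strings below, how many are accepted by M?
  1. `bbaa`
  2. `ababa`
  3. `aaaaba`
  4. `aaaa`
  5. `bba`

`bbaa`: accepted
`ababa`: accepted
`aaaaba`: accepted
`aaaa`: accepted
`bba`: accepted

5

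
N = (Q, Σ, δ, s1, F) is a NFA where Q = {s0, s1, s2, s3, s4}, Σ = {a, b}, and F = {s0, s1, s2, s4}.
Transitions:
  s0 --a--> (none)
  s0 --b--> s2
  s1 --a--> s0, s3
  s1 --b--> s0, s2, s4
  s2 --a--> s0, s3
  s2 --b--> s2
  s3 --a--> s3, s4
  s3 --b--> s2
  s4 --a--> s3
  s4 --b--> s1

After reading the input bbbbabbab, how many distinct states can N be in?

Start: {s1}
read b: {s0, s2, s4}
read b: {s1, s2}
read b: {s0, s2, s4}
read b: {s1, s2}
read a: {s0, s3}
read b: {s2}
read b: {s2}
read a: {s0, s3}
read b: {s2}
Final reachable set {s2} has 1 state.

1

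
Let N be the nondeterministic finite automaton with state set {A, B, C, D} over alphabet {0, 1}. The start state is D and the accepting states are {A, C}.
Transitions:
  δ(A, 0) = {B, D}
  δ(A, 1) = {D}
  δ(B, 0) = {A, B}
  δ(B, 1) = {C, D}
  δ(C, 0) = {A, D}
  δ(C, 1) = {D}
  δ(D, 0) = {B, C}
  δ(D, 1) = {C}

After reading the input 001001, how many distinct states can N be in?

2

Start: {D}
read 0: {B, C}
read 0: {A, B, D}
read 1: {C, D}
read 0: {A, B, C, D}
read 0: {A, B, C, D}
read 1: {C, D}
Final reachable set {C, D} has 2 states.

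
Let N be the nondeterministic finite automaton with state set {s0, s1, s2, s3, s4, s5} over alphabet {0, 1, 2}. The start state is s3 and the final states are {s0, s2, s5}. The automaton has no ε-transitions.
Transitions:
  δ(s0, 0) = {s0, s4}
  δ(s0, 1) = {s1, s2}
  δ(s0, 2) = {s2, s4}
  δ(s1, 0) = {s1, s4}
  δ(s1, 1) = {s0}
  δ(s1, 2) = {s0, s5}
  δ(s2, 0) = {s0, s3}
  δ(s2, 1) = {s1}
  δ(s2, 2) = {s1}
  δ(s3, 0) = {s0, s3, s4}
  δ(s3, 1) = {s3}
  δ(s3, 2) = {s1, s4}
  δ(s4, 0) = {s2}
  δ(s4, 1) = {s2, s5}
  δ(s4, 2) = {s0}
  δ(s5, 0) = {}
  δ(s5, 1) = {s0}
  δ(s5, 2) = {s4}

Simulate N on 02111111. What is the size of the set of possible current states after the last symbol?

Start: {s3}
read 0: {s0, s3, s4}
read 2: {s0, s1, s2, s4}
read 1: {s0, s1, s2, s5}
read 1: {s0, s1, s2}
read 1: {s0, s1, s2}
read 1: {s0, s1, s2}
read 1: {s0, s1, s2}
read 1: {s0, s1, s2}
Final reachable set {s0, s1, s2} has 3 states.

3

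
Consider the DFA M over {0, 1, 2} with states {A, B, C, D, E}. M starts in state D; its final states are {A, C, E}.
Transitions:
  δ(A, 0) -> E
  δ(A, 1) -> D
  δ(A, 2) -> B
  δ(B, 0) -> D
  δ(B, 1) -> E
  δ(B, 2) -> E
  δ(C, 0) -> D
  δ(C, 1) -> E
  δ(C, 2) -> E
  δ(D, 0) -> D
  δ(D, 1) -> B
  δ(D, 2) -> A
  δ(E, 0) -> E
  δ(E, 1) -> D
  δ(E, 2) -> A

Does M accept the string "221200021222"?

D --2--> A
A --2--> B
B --1--> E
E --2--> A
A --0--> E
E --0--> E
E --0--> E
E --2--> A
A --1--> D
D --2--> A
A --2--> B
B --2--> E
End in state E, which is an accepting state.

accepted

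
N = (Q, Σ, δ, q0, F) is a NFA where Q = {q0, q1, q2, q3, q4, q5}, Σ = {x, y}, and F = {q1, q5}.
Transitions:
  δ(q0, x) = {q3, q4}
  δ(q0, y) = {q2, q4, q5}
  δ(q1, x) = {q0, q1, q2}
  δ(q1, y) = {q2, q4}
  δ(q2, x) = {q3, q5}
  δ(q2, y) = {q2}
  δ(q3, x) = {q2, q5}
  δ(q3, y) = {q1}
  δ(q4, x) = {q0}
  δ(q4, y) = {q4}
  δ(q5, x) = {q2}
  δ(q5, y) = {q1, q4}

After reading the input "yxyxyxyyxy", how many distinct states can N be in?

Start: {q0}
read y: {q2, q4, q5}
read x: {q0, q2, q3, q5}
read y: {q1, q2, q4, q5}
read x: {q0, q1, q2, q3, q5}
read y: {q1, q2, q4, q5}
read x: {q0, q1, q2, q3, q5}
read y: {q1, q2, q4, q5}
read y: {q1, q2, q4}
read x: {q0, q1, q2, q3, q5}
read y: {q1, q2, q4, q5}
Final reachable set {q1, q2, q4, q5} has 4 states.

4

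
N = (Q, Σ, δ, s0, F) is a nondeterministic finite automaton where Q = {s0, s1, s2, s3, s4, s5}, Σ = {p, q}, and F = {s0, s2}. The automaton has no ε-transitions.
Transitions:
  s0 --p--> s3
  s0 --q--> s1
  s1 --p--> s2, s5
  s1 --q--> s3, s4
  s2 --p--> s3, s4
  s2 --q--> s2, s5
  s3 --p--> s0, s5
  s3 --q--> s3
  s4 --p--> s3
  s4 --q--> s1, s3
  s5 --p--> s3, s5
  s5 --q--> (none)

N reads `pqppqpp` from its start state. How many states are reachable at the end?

Start: {s0}
read p: {s3}
read q: {s3}
read p: {s0, s5}
read p: {s3, s5}
read q: {s3}
read p: {s0, s5}
read p: {s3, s5}
Final reachable set {s3, s5} has 2 states.

2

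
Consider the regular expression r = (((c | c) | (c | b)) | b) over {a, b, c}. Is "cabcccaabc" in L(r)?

Neither ((c|c)|(c|b)) nor b matches cabcccaabc.

no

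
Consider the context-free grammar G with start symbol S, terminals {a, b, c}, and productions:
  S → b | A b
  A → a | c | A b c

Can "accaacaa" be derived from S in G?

no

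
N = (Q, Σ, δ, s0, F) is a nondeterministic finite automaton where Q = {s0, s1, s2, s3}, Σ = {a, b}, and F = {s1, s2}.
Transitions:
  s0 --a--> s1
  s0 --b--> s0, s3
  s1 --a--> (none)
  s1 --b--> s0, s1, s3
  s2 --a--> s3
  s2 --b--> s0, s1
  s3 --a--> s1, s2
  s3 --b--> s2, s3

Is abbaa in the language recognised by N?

Start: {s0}
read a: {s1}
read b: {s0, s1, s3}
read b: {s0, s1, s2, s3}
read a: {s1, s2, s3}
read a: {s1, s2, s3}
Reachable ∩ accepting = {s1, s2} — nonempty.

accepted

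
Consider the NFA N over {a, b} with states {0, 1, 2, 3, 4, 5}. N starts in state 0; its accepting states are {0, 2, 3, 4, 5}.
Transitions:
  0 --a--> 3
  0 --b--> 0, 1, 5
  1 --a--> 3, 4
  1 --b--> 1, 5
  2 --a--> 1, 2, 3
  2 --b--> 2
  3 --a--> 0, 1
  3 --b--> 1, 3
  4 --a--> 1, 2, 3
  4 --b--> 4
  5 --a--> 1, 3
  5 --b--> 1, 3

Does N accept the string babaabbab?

Start: {0}
read b: {0, 1, 5}
read a: {1, 3, 4}
read b: {1, 3, 4, 5}
read a: {0, 1, 2, 3, 4}
read a: {0, 1, 2, 3, 4}
read b: {0, 1, 2, 3, 4, 5}
read b: {0, 1, 2, 3, 4, 5}
read a: {0, 1, 2, 3, 4}
read b: {0, 1, 2, 3, 4, 5}
Reachable ∩ accepting = {0, 2, 3, 4, 5} — nonempty.

accepted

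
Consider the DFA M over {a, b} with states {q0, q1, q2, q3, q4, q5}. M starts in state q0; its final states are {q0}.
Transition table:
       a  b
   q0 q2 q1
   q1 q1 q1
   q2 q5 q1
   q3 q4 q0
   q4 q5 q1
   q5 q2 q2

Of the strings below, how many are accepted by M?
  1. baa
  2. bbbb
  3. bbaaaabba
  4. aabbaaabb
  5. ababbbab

baa: rejected
bbbb: rejected
bbaaaabba: rejected
aabbaaabb: rejected
ababbbab: rejected

0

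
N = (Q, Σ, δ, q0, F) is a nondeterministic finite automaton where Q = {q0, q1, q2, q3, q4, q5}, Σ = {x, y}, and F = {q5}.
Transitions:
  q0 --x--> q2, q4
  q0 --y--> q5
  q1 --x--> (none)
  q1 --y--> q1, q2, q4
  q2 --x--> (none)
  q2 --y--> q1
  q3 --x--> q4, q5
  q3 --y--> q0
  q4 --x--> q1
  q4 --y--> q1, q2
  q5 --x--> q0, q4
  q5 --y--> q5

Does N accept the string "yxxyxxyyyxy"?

rejected

Start: {q0}
read y: {q5}
read x: {q0, q4}
read x: {q1, q2, q4}
read y: {q1, q2, q4}
read x: {q1}
read x: {}
The reachable set is empty and stays empty for the remaining 5 symbols.
Reachable ∩ accepting = {} — empty.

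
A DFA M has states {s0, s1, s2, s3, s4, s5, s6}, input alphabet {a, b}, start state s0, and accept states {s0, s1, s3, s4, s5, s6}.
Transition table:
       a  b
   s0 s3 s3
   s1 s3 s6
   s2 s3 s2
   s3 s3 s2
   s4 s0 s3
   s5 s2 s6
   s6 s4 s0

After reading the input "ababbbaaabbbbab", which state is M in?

s2

s0 --a--> s3
s3 --b--> s2
s2 --a--> s3
s3 --b--> s2
s2 --b--> s2
s2 --b--> s2
s2 --a--> s3
s3 --a--> s3
s3 --a--> s3
s3 --b--> s2
s2 --b--> s2
s2 --b--> s2
s2 --b--> s2
s2 --a--> s3
s3 --b--> s2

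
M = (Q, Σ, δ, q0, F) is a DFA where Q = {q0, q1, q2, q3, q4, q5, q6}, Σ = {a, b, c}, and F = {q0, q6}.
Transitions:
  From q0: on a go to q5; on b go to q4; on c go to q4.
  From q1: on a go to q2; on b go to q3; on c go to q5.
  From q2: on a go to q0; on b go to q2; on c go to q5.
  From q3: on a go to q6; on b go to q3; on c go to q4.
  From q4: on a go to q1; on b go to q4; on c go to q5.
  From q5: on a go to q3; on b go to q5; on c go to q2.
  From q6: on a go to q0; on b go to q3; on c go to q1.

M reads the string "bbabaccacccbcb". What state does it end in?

q5

q0 --b--> q4
q4 --b--> q4
q4 --a--> q1
q1 --b--> q3
q3 --a--> q6
q6 --c--> q1
q1 --c--> q5
q5 --a--> q3
q3 --c--> q4
q4 --c--> q5
q5 --c--> q2
q2 --b--> q2
q2 --c--> q5
q5 --b--> q5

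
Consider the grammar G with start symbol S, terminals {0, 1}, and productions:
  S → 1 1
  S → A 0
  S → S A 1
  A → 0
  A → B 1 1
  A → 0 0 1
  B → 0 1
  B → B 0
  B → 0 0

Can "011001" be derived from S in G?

no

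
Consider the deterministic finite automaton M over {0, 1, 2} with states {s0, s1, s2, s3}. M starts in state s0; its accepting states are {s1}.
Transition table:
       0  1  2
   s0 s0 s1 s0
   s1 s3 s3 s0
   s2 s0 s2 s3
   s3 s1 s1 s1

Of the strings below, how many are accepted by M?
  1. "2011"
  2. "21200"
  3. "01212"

"2011": rejected
"21200": rejected
"01212": rejected

0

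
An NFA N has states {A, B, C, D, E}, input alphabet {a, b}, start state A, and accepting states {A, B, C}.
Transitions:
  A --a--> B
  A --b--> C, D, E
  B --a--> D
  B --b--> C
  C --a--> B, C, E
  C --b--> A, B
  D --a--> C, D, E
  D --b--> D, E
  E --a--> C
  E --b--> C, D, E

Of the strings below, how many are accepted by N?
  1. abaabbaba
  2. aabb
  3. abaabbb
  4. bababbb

4

abaabbaba: accepted
aabb: accepted
abaabbb: accepted
bababbb: accepted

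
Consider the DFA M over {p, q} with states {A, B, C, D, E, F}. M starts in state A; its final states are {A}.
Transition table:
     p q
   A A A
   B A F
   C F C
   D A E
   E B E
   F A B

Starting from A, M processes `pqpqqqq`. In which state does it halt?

A

A --p--> A
A --q--> A
A --p--> A
A --q--> A
A --q--> A
A --q--> A
A --q--> A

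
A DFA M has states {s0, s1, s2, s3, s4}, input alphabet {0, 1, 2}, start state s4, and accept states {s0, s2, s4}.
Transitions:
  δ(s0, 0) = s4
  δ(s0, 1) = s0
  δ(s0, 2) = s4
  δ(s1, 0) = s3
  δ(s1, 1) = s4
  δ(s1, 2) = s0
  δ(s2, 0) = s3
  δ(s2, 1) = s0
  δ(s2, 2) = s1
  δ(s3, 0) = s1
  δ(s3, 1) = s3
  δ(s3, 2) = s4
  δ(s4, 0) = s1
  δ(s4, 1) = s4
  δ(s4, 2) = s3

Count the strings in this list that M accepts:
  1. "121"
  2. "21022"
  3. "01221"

2

"121": rejected
"21022": accepted
"01221": accepted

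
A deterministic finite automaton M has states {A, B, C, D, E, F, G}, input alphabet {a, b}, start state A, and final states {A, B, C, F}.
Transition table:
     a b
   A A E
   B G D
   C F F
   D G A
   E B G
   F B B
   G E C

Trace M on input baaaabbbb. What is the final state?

G

A --b--> E
E --a--> B
B --a--> G
G --a--> E
E --a--> B
B --b--> D
D --b--> A
A --b--> E
E --b--> G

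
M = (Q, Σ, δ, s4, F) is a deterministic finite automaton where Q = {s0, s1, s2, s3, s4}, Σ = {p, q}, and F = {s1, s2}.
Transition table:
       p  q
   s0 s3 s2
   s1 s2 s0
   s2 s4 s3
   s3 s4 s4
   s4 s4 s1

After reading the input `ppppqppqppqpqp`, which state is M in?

s4

s4 --p--> s4
s4 --p--> s4
s4 --p--> s4
s4 --p--> s4
s4 --q--> s1
s1 --p--> s2
s2 --p--> s4
s4 --q--> s1
s1 --p--> s2
s2 --p--> s4
s4 --q--> s1
s1 --p--> s2
s2 --q--> s3
s3 --p--> s4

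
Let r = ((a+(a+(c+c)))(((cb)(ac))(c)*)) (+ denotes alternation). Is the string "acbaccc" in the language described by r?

Split as a·cbaccc: (a+(a+(c+c))) matches a and (((cb)(ac))(c)*) matches cbaccc.

yes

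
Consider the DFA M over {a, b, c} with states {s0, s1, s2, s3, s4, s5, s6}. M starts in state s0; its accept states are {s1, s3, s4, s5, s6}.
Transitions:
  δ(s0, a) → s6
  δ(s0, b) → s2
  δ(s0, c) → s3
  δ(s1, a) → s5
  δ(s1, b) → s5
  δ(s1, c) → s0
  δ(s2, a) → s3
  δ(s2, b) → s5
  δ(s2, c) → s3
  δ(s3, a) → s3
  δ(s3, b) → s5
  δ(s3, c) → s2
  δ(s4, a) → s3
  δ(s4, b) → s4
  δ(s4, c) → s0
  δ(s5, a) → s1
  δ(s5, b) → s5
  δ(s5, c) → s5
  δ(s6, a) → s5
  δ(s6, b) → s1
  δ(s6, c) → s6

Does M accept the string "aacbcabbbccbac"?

s0 --a--> s6
s6 --a--> s5
s5 --c--> s5
s5 --b--> s5
s5 --c--> s5
s5 --a--> s1
s1 --b--> s5
s5 --b--> s5
s5 --b--> s5
s5 --c--> s5
s5 --c--> s5
s5 --b--> s5
s5 --a--> s1
s1 --c--> s0
End in state s0, which is not an accepting state.

rejected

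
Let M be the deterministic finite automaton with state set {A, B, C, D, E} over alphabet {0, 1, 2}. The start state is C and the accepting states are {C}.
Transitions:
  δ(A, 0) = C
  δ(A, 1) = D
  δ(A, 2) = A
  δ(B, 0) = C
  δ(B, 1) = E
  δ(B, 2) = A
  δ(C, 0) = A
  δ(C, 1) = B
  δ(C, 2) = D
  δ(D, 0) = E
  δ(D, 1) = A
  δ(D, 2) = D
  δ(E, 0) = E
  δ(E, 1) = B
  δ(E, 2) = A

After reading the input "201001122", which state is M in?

A

C --2--> D
D --0--> E
E --1--> B
B --0--> C
C --0--> A
A --1--> D
D --1--> A
A --2--> A
A --2--> A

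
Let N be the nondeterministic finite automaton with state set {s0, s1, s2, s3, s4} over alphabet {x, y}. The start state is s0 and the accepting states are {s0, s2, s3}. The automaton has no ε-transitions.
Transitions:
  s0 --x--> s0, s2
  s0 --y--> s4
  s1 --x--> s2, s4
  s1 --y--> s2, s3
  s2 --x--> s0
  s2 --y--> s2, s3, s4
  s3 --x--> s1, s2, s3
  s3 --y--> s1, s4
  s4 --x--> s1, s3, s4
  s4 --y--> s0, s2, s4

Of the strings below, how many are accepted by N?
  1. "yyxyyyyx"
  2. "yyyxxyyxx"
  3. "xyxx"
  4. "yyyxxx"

4

"yyxyyyyx": accepted
"yyyxxyyxx": accepted
"xyxx": accepted
"yyyxxx": accepted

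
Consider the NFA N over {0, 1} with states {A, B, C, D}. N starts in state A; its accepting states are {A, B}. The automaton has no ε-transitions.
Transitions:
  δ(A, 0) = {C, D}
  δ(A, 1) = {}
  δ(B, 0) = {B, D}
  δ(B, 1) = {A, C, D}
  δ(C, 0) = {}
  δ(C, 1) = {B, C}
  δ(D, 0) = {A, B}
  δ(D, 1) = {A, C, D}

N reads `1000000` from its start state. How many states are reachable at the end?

0

Start: {A}
read 1: {}
The reachable set is empty and stays empty for the remaining 6 symbols.
Final reachable set {} has 0 states.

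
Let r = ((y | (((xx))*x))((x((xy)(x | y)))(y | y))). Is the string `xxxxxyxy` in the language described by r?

yes

Split as xxx·xxyxy: (y|(((xx))*x)) matches xxx and ((x((xy)(x|y)))(y|y)) matches xxyxy.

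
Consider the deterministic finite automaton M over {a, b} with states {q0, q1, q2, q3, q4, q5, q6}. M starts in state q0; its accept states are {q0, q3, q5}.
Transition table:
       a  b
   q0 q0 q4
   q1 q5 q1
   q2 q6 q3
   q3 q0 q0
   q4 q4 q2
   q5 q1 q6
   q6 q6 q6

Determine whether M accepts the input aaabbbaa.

accepted

q0 --a--> q0
q0 --a--> q0
q0 --a--> q0
q0 --b--> q4
q4 --b--> q2
q2 --b--> q3
q3 --a--> q0
q0 --a--> q0
End in state q0, which is an accepting state.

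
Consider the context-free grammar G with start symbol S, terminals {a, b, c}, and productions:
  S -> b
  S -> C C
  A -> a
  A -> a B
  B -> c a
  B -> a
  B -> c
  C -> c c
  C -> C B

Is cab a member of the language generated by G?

no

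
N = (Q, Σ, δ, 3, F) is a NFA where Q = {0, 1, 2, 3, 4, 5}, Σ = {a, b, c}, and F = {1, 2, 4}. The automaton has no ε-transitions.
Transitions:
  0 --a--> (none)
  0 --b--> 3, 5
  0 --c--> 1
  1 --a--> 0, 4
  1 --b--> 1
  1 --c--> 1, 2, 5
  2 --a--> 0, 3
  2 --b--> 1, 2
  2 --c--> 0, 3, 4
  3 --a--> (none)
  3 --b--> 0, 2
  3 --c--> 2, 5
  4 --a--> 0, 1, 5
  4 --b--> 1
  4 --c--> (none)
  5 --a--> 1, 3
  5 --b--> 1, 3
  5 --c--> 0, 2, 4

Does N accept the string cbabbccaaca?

Start: {3}
read c: {2, 5}
read b: {1, 2, 3}
read a: {0, 3, 4}
read b: {0, 1, 2, 3, 5}
read b: {0, 1, 2, 3, 5}
read c: {0, 1, 2, 3, 4, 5}
read c: {0, 1, 2, 3, 4, 5}
read a: {0, 1, 3, 4, 5}
read a: {0, 1, 3, 4, 5}
read c: {0, 1, 2, 4, 5}
read a: {0, 1, 3, 4, 5}
Reachable ∩ accepting = {1, 4} — nonempty.

accepted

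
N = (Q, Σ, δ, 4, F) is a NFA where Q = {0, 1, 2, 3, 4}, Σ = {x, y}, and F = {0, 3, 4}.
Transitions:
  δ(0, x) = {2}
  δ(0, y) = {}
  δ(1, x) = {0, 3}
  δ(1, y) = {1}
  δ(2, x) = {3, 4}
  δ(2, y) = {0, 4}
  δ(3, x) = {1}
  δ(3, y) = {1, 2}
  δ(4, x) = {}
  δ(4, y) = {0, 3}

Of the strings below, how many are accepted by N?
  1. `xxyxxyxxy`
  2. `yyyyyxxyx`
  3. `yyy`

2

`xxyxxyxxy`: rejected
`yyyyyxxyx`: accepted
`yyy`: accepted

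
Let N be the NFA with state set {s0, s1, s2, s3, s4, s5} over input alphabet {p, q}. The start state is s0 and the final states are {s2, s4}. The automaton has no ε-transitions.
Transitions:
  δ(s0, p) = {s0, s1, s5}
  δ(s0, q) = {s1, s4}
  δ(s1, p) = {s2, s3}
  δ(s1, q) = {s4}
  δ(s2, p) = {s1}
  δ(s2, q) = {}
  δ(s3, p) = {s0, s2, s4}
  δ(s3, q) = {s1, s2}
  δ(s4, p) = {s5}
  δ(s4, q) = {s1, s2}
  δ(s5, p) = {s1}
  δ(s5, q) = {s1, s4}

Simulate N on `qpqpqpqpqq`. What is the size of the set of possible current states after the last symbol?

Start: {s0}
read q: {s1, s4}
read p: {s2, s3, s5}
read q: {s1, s2, s4}
read p: {s1, s2, s3, s5}
read q: {s1, s2, s4}
read p: {s1, s2, s3, s5}
read q: {s1, s2, s4}
read p: {s1, s2, s3, s5}
read q: {s1, s2, s4}
read q: {s1, s2, s4}
Final reachable set {s1, s2, s4} has 3 states.

3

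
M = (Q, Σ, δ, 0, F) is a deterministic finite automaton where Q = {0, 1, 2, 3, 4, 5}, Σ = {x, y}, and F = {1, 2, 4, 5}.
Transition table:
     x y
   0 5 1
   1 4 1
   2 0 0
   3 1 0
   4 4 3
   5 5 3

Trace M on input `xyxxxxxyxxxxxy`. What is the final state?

3

0 --x--> 5
5 --y--> 3
3 --x--> 1
1 --x--> 4
4 --x--> 4
4 --x--> 4
4 --x--> 4
4 --y--> 3
3 --x--> 1
1 --x--> 4
4 --x--> 4
4 --x--> 4
4 --x--> 4
4 --y--> 3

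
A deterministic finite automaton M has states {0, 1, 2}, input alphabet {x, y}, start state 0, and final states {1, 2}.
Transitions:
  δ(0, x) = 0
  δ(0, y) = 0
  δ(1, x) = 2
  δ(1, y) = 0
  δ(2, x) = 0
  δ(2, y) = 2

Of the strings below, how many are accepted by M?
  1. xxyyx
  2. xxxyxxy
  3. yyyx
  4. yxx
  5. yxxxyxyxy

0

xxyyx: rejected
xxxyxxy: rejected
yyyx: rejected
yxx: rejected
yxxxyxyxy: rejected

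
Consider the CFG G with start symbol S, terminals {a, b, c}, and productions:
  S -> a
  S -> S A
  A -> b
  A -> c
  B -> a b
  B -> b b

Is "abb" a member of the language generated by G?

yes

S ⇒ SA ⇒ SAA ⇒ aAA ⇒ abA ⇒ abb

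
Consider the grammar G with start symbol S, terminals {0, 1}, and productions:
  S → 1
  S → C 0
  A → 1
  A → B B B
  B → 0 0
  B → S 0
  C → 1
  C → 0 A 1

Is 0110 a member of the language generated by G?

S ⇒ C0 ⇒ 0A10 ⇒ 0110

yes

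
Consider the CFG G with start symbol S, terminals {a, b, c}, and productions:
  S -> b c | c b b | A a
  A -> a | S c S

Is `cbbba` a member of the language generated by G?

no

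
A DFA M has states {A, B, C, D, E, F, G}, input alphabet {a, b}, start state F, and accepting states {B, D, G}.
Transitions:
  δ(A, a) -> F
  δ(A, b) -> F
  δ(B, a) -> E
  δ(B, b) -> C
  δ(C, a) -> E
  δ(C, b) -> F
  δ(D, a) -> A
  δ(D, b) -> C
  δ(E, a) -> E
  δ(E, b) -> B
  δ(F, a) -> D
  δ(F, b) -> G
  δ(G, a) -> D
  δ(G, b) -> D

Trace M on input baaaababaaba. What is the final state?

E

F --b--> G
G --a--> D
D --a--> A
A --a--> F
F --a--> D
D --b--> C
C --a--> E
E --b--> B
B --a--> E
E --a--> E
E --b--> B
B --a--> E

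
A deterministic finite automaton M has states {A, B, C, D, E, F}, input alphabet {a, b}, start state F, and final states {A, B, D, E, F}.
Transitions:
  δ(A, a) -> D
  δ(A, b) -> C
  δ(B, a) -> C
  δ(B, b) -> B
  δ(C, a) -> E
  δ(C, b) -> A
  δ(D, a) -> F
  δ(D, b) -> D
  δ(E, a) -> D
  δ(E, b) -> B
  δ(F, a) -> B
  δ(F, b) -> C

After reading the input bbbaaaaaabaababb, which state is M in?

C

F --b--> C
C --b--> A
A --b--> C
C --a--> E
E --a--> D
D --a--> F
F --a--> B
B --a--> C
C --a--> E
E --b--> B
B --a--> C
C --a--> E
E --b--> B
B --a--> C
C --b--> A
A --b--> C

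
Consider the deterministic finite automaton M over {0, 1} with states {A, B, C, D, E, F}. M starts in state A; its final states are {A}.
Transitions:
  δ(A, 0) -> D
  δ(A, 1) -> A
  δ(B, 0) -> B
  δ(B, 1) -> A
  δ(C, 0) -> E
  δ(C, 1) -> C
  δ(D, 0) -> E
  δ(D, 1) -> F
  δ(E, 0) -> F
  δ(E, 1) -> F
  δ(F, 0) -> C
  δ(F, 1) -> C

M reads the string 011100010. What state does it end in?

A --0--> D
D --1--> F
F --1--> C
C --1--> C
C --0--> E
E --0--> F
F --0--> C
C --1--> C
C --0--> E

E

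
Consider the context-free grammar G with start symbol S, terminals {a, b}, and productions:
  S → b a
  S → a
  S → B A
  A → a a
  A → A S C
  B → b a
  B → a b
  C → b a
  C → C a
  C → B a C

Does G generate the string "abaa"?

S ⇒ BA ⇒ abA ⇒ abaa

yes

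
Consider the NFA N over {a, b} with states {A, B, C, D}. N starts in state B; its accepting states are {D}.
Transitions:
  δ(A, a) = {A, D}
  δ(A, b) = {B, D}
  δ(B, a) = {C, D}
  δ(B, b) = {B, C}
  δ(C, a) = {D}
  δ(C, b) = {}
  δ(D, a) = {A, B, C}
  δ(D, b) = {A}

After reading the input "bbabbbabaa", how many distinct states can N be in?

4

Start: {B}
read b: {B, C}
read b: {B, C}
read a: {C, D}
read b: {A}
read b: {B, D}
read b: {A, B, C}
read a: {A, C, D}
read b: {A, B, D}
read a: {A, B, C, D}
read a: {A, B, C, D}
Final reachable set {A, B, C, D} has 4 states.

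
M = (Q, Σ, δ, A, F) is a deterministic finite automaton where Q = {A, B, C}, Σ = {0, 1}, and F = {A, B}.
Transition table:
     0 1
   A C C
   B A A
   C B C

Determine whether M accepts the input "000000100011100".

A --0--> C
C --0--> B
B --0--> A
A --0--> C
C --0--> B
B --0--> A
A --1--> C
C --0--> B
B --0--> A
A --0--> C
C --1--> C
C --1--> C
C --1--> C
C --0--> B
B --0--> A
End in state A, which is an accepting state.

accepted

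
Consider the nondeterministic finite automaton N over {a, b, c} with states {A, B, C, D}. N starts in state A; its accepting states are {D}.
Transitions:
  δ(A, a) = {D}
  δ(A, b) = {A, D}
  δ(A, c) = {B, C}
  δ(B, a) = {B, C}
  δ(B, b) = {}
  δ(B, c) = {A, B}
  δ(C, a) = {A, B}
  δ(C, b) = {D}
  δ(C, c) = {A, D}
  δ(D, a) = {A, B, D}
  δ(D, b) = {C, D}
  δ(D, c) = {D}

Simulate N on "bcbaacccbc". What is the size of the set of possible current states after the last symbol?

Start: {A}
read b: {A, D}
read c: {B, C, D}
read b: {C, D}
read a: {A, B, D}
read a: {A, B, C, D}
read c: {A, B, C, D}
read c: {A, B, C, D}
read c: {A, B, C, D}
read b: {A, C, D}
read c: {A, B, C, D}
Final reachable set {A, B, C, D} has 4 states.

4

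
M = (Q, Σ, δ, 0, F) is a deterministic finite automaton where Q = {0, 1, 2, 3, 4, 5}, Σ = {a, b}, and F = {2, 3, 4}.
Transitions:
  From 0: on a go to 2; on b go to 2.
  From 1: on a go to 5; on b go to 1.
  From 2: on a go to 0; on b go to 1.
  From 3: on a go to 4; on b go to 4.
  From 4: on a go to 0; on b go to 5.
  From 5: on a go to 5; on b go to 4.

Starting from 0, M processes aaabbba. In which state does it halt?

5

0 --a--> 2
2 --a--> 0
0 --a--> 2
2 --b--> 1
1 --b--> 1
1 --b--> 1
1 --a--> 5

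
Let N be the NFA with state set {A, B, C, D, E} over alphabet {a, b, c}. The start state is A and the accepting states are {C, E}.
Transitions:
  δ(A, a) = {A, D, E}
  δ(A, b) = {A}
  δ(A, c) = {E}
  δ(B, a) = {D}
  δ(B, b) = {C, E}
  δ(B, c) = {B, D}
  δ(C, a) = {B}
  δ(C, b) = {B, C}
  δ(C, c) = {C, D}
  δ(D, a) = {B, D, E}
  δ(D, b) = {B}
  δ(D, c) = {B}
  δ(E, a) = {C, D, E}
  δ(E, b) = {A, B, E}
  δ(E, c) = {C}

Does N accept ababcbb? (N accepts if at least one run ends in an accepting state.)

accepted

Start: {A}
read a: {A, D, E}
read b: {A, B, E}
read a: {A, C, D, E}
read b: {A, B, C, E}
read c: {B, C, D, E}
read b: {A, B, C, E}
read b: {A, B, C, E}
Reachable ∩ accepting = {C, E} — nonempty.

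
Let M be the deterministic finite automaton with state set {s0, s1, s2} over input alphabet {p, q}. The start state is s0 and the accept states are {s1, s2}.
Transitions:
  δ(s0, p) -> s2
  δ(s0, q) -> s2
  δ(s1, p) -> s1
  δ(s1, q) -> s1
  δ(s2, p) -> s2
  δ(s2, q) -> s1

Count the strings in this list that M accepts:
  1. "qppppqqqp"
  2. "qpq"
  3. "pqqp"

3

"qppppqqqp": accepted
"qpq": accepted
"pqqp": accepted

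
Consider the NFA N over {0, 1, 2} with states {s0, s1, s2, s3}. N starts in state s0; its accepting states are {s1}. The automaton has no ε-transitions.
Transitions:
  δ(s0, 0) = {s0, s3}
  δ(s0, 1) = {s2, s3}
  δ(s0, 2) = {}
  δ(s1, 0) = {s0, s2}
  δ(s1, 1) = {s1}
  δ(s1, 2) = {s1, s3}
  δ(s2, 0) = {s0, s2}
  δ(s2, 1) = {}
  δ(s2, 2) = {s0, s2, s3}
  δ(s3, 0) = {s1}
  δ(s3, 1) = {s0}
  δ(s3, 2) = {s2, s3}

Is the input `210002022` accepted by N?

Start: {s0}
read 2: {}
The reachable set is empty and stays empty for the remaining 8 symbols.
Reachable ∩ accepting = {} — empty.

rejected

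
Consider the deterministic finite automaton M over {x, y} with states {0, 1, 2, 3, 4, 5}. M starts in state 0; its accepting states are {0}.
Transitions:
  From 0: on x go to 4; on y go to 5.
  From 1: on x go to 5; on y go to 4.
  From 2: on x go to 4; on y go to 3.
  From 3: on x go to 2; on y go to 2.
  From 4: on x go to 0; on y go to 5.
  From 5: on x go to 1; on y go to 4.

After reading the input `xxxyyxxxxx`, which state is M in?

0

0 --x--> 4
4 --x--> 0
0 --x--> 4
4 --y--> 5
5 --y--> 4
4 --x--> 0
0 --x--> 4
4 --x--> 0
0 --x--> 4
4 --x--> 0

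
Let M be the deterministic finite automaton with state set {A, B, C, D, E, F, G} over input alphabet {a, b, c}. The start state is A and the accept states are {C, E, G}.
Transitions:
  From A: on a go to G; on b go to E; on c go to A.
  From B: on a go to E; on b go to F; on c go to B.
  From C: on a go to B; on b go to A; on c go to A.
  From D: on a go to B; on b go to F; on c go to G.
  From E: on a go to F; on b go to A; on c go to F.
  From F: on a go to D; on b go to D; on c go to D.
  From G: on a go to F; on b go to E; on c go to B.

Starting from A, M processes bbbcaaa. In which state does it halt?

A --b--> E
E --b--> A
A --b--> E
E --c--> F
F --a--> D
D --a--> B
B --a--> E

E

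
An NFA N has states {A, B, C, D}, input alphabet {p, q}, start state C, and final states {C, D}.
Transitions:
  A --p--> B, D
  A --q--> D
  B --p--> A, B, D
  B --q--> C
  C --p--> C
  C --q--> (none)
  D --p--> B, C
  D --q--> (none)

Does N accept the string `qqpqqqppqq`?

rejected

Start: {C}
read q: {}
The reachable set is empty and stays empty for the remaining 9 symbols.
Reachable ∩ accepting = {} — empty.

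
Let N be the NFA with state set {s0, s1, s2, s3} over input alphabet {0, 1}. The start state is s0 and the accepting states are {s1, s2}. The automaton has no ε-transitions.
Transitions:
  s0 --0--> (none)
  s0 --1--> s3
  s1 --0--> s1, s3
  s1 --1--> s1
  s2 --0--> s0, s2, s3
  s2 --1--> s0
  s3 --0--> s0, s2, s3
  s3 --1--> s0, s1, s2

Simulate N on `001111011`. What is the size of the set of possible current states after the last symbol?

0

Start: {s0}
read 0: {}
The reachable set is empty and stays empty for the remaining 8 symbols.
Final reachable set {} has 0 states.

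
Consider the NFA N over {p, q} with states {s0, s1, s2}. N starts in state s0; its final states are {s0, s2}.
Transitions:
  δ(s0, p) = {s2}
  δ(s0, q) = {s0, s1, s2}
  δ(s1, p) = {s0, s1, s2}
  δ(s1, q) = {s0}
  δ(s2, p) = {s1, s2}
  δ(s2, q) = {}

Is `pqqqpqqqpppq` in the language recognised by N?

rejected

Start: {s0}
read p: {s2}
read q: {}
The reachable set is empty and stays empty for the remaining 10 symbols.
Reachable ∩ accepting = {} — empty.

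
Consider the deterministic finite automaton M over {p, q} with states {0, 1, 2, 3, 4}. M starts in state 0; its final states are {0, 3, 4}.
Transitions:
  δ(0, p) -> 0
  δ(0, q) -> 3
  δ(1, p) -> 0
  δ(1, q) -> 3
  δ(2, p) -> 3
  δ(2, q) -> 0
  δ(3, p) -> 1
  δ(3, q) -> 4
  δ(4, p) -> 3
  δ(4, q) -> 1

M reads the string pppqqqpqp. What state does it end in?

1

0 --p--> 0
0 --p--> 0
0 --p--> 0
0 --q--> 3
3 --q--> 4
4 --q--> 1
1 --p--> 0
0 --q--> 3
3 --p--> 1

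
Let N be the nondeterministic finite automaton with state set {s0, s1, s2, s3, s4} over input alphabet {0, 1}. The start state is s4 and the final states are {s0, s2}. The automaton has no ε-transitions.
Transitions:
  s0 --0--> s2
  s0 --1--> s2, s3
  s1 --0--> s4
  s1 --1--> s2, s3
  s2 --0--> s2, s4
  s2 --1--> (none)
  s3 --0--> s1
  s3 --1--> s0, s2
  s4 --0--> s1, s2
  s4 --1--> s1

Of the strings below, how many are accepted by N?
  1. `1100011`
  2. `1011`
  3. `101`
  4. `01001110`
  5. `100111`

4

`1100011`: accepted
`1011`: accepted
`101`: rejected
`01001110`: accepted
`100111`: accepted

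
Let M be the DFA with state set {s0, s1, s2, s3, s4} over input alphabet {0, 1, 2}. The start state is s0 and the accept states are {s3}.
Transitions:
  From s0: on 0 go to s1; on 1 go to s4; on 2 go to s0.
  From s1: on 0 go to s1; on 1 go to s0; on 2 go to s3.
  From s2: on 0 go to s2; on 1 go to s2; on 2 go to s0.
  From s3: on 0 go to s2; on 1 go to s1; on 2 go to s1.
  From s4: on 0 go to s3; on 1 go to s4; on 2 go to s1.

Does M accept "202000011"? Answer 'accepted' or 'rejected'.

rejected

s0 --2--> s0
s0 --0--> s1
s1 --2--> s3
s3 --0--> s2
s2 --0--> s2
s2 --0--> s2
s2 --0--> s2
s2 --1--> s2
s2 --1--> s2
End in state s2, which is not an accepting state.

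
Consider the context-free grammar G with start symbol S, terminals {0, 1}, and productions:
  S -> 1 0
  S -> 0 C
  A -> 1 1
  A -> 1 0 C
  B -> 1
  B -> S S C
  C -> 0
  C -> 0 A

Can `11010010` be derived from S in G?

no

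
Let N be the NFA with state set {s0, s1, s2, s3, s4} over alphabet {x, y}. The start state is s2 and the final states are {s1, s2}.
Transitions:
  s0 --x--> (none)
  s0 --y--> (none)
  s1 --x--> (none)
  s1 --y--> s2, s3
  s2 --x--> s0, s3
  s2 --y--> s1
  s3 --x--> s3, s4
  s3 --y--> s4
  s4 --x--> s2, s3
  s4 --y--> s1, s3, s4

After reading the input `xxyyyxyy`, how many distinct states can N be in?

Start: {s2}
read x: {s0, s3}
read x: {s3, s4}
read y: {s1, s3, s4}
read y: {s1, s2, s3, s4}
read y: {s1, s2, s3, s4}
read x: {s0, s2, s3, s4}
read y: {s1, s3, s4}
read y: {s1, s2, s3, s4}
Final reachable set {s1, s2, s3, s4} has 4 states.

4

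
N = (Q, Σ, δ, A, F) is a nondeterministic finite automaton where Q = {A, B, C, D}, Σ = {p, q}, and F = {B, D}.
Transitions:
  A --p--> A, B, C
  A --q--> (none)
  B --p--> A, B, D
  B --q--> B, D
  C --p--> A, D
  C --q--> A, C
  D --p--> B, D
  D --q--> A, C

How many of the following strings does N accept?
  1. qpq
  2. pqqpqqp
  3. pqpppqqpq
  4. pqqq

qpq: rejected
pqqpqqp: accepted
pqpppqqpq: accepted
pqqq: accepted

3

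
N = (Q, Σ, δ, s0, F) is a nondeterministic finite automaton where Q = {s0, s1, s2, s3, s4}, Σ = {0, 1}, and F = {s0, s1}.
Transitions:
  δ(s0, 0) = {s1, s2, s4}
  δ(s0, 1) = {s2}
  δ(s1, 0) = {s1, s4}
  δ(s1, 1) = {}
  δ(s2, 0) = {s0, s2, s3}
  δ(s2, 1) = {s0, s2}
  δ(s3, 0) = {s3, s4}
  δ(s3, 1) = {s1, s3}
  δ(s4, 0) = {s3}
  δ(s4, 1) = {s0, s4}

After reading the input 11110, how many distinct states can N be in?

5

Start: {s0}
read 1: {s2}
read 1: {s0, s2}
read 1: {s0, s2}
read 1: {s0, s2}
read 0: {s0, s1, s2, s3, s4}
Final reachable set {s0, s1, s2, s3, s4} has 5 states.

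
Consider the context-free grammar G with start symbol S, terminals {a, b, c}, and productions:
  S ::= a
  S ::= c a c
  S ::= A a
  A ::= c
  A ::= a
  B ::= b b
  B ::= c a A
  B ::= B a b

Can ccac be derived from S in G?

no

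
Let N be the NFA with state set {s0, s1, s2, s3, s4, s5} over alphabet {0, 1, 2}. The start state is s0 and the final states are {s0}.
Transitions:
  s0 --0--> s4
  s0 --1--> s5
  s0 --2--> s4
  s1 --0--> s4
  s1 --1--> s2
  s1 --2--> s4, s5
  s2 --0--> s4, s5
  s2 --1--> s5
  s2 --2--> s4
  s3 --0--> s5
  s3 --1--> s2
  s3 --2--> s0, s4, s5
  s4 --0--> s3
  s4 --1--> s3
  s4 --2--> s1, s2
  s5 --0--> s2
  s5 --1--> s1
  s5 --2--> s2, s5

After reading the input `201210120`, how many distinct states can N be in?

2

Start: {s0}
read 2: {s4}
read 0: {s3}
read 1: {s2}
read 2: {s4}
read 1: {s3}
read 0: {s5}
read 1: {s1}
read 2: {s4, s5}
read 0: {s2, s3}
Final reachable set {s2, s3} has 2 states.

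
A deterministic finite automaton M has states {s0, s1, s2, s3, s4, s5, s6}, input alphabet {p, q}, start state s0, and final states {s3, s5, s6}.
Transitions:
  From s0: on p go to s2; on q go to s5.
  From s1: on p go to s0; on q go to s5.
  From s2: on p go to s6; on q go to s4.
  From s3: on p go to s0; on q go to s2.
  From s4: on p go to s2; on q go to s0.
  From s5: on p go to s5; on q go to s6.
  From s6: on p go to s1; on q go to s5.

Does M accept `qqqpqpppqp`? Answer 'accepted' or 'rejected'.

rejected

s0 --q--> s5
s5 --q--> s6
s6 --q--> s5
s5 --p--> s5
s5 --q--> s6
s6 --p--> s1
s1 --p--> s0
s0 --p--> s2
s2 --q--> s4
s4 --p--> s2
End in state s2, which is not an accepting state.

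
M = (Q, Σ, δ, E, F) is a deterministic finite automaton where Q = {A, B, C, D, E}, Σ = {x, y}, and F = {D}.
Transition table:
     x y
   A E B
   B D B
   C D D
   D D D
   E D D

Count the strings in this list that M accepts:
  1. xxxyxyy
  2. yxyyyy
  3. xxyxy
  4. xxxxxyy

xxxyxyy: accepted
yxyyyy: accepted
xxyxy: accepted
xxxxxyy: accepted

4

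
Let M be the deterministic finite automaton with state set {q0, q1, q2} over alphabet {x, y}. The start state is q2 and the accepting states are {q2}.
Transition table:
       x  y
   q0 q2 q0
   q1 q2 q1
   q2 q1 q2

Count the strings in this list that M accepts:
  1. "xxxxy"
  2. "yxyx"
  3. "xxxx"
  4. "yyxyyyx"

"xxxxy": accepted
"yxyx": accepted
"xxxx": accepted
"yyxyyyx": accepted

4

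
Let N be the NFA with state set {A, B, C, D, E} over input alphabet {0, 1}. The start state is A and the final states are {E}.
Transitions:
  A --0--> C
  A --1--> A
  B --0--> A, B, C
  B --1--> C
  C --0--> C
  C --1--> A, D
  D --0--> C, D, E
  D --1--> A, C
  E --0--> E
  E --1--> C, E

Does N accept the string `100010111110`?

accepted

Start: {A}
read 1: {A}
read 0: {C}
read 0: {C}
read 0: {C}
read 1: {A, D}
read 0: {C, D, E}
read 1: {A, C, D, E}
read 1: {A, C, D, E}
read 1: {A, C, D, E}
read 1: {A, C, D, E}
read 1: {A, C, D, E}
read 0: {C, D, E}
Reachable ∩ accepting = {E} — nonempty.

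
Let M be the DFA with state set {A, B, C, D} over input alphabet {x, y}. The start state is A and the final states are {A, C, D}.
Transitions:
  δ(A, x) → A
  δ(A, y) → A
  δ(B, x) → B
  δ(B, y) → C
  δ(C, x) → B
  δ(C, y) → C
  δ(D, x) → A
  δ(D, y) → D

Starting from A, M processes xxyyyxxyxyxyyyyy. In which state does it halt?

A --x--> A
A --x--> A
A --y--> A
A --y--> A
A --y--> A
A --x--> A
A --x--> A
A --y--> A
A --x--> A
A --y--> A
A --x--> A
A --y--> A
A --y--> A
A --y--> A
A --y--> A
A --y--> A

A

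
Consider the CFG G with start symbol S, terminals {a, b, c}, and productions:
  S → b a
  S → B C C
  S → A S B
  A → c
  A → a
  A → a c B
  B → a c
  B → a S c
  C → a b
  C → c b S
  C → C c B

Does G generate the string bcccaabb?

no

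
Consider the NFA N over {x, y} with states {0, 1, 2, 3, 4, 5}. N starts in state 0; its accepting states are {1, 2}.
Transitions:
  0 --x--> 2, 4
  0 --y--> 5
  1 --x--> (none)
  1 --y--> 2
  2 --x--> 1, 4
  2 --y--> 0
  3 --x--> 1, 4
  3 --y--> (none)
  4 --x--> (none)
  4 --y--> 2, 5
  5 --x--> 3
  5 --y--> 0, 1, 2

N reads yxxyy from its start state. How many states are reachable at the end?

Start: {0}
read y: {5}
read x: {3}
read x: {1, 4}
read y: {2, 5}
read y: {0, 1, 2}
Final reachable set {0, 1, 2} has 3 states.

3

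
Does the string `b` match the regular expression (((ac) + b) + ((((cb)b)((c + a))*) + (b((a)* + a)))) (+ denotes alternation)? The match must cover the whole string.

yes

The left alternative ((ac)+b) matches b.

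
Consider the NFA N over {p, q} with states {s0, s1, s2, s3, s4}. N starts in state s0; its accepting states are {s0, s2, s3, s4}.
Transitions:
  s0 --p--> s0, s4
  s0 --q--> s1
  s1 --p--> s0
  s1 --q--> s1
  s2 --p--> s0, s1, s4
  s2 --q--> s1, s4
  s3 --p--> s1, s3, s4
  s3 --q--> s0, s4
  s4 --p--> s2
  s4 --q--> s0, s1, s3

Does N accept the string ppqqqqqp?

Start: {s0}
read p: {s0, s4}
read p: {s0, s2, s4}
read q: {s0, s1, s3, s4}
read q: {s0, s1, s3, s4}
read q: {s0, s1, s3, s4}
read q: {s0, s1, s3, s4}
read q: {s0, s1, s3, s4}
read p: {s0, s1, s2, s3, s4}
Reachable ∩ accepting = {s0, s2, s3, s4} — nonempty.

accepted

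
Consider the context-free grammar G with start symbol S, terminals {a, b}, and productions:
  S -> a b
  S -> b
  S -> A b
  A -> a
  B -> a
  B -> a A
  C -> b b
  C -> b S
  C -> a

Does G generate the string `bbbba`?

no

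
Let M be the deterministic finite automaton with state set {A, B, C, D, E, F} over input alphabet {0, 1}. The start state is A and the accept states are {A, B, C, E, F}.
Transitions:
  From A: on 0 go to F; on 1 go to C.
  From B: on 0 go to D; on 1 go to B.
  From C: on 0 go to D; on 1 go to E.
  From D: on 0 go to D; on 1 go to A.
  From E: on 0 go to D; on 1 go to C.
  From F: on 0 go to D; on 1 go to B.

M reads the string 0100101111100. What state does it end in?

D

A --0--> F
F --1--> B
B --0--> D
D --0--> D
D --1--> A
A --0--> F
F --1--> B
B --1--> B
B --1--> B
B --1--> B
B --1--> B
B --0--> D
D --0--> D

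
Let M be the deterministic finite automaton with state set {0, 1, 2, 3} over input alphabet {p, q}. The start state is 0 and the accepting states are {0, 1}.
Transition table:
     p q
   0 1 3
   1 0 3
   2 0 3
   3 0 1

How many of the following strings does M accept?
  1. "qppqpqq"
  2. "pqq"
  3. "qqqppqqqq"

3

"qppqpqq": accepted
"pqq": accepted
"qqqppqqqq": accepted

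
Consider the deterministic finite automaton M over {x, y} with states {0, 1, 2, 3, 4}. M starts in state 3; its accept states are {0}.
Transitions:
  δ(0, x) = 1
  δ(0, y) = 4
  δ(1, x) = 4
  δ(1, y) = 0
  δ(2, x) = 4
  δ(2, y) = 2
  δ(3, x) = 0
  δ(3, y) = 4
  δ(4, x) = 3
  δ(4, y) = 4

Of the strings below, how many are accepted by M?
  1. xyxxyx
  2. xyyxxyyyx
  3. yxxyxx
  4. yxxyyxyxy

1

xyxxyx: rejected
xyyxxyyyx: rejected
yxxyxx: accepted
yxxyyxyxy: rejected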